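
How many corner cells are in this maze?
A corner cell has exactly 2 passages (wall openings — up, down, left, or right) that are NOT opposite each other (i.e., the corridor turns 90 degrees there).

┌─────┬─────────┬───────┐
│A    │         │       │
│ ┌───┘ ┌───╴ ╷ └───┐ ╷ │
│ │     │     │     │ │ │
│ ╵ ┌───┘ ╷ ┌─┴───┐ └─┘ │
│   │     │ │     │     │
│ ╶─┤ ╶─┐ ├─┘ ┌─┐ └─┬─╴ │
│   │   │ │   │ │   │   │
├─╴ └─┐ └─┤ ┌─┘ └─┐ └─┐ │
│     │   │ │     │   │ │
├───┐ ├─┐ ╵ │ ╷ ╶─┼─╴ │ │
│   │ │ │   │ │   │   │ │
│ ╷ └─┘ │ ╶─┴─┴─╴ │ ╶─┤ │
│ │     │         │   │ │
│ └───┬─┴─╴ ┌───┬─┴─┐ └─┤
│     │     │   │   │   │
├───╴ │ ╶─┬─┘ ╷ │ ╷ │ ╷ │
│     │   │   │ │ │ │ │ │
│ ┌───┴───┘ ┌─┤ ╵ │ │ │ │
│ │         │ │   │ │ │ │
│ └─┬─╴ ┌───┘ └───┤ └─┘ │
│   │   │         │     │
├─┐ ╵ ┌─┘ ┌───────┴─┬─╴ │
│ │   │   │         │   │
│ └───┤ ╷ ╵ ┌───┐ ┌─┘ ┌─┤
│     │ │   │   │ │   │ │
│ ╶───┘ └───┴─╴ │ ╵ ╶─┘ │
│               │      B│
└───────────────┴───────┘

Counting corner cells (2 non-opposite passages):
Total corners: 80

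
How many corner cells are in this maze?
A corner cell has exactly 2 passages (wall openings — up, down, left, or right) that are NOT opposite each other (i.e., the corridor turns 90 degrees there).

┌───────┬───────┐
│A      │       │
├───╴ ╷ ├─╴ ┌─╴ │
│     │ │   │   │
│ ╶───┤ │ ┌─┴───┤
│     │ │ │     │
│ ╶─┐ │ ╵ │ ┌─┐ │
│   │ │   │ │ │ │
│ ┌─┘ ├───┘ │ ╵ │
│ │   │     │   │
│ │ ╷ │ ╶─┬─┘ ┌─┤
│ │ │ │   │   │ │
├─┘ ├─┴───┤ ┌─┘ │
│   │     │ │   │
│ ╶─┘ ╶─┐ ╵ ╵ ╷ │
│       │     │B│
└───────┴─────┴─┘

Counting corner cells (2 non-opposite passages):
Total corners: 27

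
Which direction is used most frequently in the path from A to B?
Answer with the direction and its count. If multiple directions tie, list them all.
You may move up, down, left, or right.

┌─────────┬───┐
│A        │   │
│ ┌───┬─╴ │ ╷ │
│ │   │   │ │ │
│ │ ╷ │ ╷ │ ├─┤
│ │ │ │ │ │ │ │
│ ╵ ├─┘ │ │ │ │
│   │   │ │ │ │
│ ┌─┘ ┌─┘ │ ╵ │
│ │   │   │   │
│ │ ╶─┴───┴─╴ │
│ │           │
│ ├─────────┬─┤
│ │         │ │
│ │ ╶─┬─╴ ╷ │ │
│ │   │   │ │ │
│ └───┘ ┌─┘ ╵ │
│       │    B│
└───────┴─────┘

Directions: down, down, down, down, down, down, down, down, right, right, right, up, right, up, right, down, down, right
Counts: {'down': 10, 'right': 6, 'up': 2}
Most common: down (10 times)

Solution:

┌─────────┬───┐
│A        │   │
│ ┌───┬─╴ │ ╷ │
│↓│   │   │ │ │
│ │ ╷ │ ╷ │ ├─┤
│↓│ │ │ │ │ │ │
│ ╵ ├─┘ │ │ │ │
│↓  │   │ │ │ │
│ ┌─┘ ┌─┘ │ ╵ │
│↓│   │   │   │
│ │ ╶─┴───┴─╴ │
│↓│           │
│ ├─────────┬─┤
│↓│      ↱ ↓│ │
│ │ ╶─┬─╴ ╷ │ │
│↓│   │↱ ↑│↓│ │
│ └───┘ ┌─┘ ╵ │
│↳ → → ↑│  ↳ B│
└───────┴─────┘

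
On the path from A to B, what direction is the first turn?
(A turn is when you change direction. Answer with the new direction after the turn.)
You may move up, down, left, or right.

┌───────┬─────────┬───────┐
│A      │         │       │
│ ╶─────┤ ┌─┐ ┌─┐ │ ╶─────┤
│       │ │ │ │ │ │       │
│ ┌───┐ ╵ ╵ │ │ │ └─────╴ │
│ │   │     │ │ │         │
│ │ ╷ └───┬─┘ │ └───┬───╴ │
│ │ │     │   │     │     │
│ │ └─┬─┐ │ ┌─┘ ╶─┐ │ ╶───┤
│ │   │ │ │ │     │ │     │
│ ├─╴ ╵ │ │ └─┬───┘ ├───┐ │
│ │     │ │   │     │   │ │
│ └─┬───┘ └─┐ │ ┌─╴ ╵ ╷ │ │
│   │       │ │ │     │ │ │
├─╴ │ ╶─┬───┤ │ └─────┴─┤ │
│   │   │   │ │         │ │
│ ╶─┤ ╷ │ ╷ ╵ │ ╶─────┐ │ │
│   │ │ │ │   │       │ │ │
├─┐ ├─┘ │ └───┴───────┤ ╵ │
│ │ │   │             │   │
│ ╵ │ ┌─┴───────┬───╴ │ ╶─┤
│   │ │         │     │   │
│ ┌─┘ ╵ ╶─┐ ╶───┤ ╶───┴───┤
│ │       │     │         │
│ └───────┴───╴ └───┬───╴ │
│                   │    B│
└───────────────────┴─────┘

Directions: down, right, right, right, down, right, up, up, right, right, down, down, down, left, down, down, right, down, down, down, left, up, left, down, down, right, right, right, right, right, right, down, left, left, down, right, right, right, right, down
First turn direction: right

Solution:

┌───────┬─────────┬───────┐
│A      │↱ → ↓    │       │
│ ╶─────┤ ┌─┐ ┌─┐ │ ╶─────┤
│↳ → → ↓│↑│ │↓│ │ │       │
│ ┌───┐ ╵ ╵ │ │ │ └─────╴ │
│ │   │↳ ↑  │↓│ │         │
│ │ ╷ └───┬─┘ │ └───┬───╴ │
│ │ │     │↓ ↲│     │     │
│ │ └─┬─┐ │ ┌─┘ ╶─┐ │ ╶───┤
│ │   │ │ │↓│     │ │     │
│ ├─╴ ╵ │ │ └─┬───┘ ├───┐ │
│ │     │ │↳ ↓│     │   │ │
│ └─┬───┘ └─┐ │ ┌─╴ ╵ ╷ │ │
│   │       │↓│ │     │ │ │
├─╴ │ ╶─┬───┤ │ └─────┴─┤ │
│   │   │↓ ↰│↓│         │ │
│ ╶─┤ ╷ │ ╷ ╵ │ ╶─────┐ │ │
│   │ │ │↓│↑ ↲│       │ │ │
├─┐ ├─┘ │ └───┴───────┤ ╵ │
│ │ │   │↳ → → → → → ↓│   │
│ ╵ │ ┌─┴───────┬───╴ │ ╶─┤
│   │ │         │↓ ← ↲│   │
│ ┌─┘ ╵ ╶─┐ ╶───┤ ╶───┴───┤
│ │       │     │↳ → → → ↓│
│ └───────┴───╴ └───┬───╴ │
│                   │    B│
└───────────────────┴─────┘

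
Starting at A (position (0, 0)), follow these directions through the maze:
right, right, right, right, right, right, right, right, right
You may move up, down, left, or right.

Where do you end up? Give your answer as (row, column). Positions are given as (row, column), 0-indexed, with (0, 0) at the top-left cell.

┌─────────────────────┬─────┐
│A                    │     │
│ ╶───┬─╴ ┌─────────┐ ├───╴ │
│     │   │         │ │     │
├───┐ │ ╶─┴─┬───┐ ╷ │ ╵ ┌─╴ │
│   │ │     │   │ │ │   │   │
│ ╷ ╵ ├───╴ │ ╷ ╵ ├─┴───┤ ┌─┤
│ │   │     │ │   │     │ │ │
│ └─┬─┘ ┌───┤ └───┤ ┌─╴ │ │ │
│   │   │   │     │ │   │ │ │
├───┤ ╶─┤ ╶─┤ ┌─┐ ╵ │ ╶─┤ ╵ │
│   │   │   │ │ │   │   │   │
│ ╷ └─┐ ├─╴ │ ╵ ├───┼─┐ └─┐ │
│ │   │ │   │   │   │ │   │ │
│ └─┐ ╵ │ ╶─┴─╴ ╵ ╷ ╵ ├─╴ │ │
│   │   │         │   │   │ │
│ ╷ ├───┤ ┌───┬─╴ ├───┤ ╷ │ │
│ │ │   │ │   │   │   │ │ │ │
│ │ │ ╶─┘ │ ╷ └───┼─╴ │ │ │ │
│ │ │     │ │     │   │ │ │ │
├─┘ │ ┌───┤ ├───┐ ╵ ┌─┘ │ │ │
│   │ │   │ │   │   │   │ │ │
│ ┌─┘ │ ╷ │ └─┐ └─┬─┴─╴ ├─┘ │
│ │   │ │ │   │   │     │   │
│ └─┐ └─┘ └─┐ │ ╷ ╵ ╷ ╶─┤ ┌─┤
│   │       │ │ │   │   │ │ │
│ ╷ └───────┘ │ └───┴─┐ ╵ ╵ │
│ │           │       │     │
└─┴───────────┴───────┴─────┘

Following directions step by step:
Start: (0, 0)
  right: (0, 0) → (0, 1)
  right: (0, 1) → (0, 2)
  right: (0, 2) → (0, 3)
  right: (0, 3) → (0, 4)
  right: (0, 4) → (0, 5)
  right: (0, 5) → (0, 6)
  right: (0, 6) → (0, 7)
  right: (0, 7) → (0, 8)
  right: (0, 8) → (0, 9)
Final position: (0, 9)

Path taken:

┌─────────────────────┬─────┐
│A → → → → → → → → B  │     │
│ ╶───┬─╴ ┌─────────┐ ├───╴ │
│     │   │         │ │     │
├───┐ │ ╶─┴─┬───┐ ╷ │ ╵ ┌─╴ │
│   │ │     │   │ │ │   │   │
│ ╷ ╵ ├───╴ │ ╷ ╵ ├─┴───┤ ┌─┤
│ │   │     │ │   │     │ │ │
│ └─┬─┘ ┌───┤ └───┤ ┌─╴ │ │ │
│   │   │   │     │ │   │ │ │
├───┤ ╶─┤ ╶─┤ ┌─┐ ╵ │ ╶─┤ ╵ │
│   │   │   │ │ │   │   │   │
│ ╷ └─┐ ├─╴ │ ╵ ├───┼─┐ └─┐ │
│ │   │ │   │   │   │ │   │ │
│ └─┐ ╵ │ ╶─┴─╴ ╵ ╷ ╵ ├─╴ │ │
│   │   │         │   │   │ │
│ ╷ ├───┤ ┌───┬─╴ ├───┤ ╷ │ │
│ │ │   │ │   │   │   │ │ │ │
│ │ │ ╶─┘ │ ╷ └───┼─╴ │ │ │ │
│ │ │     │ │     │   │ │ │ │
├─┘ │ ┌───┤ ├───┐ ╵ ┌─┘ │ │ │
│   │ │   │ │   │   │   │ │ │
│ ┌─┘ │ ╷ │ └─┐ └─┬─┴─╴ ├─┘ │
│ │   │ │ │   │   │     │   │
│ └─┐ └─┘ └─┐ │ ╷ ╵ ╷ ╶─┤ ┌─┤
│   │       │ │ │   │   │ │ │
│ ╷ └───────┘ │ └───┴─┐ ╵ ╵ │
│ │           │       │     │
└─┴───────────┴───────┴─────┘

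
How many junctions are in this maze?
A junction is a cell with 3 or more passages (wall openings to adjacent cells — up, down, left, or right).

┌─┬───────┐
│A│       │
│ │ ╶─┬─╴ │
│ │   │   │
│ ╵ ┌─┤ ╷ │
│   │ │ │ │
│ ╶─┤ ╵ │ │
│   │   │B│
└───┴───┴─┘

Checking each cell for number of passages:

Junctions found (3+ passages):
  (1, 1): 3 passages
  (1, 4): 3 passages
  (2, 0): 3 passages
Total junctions: 3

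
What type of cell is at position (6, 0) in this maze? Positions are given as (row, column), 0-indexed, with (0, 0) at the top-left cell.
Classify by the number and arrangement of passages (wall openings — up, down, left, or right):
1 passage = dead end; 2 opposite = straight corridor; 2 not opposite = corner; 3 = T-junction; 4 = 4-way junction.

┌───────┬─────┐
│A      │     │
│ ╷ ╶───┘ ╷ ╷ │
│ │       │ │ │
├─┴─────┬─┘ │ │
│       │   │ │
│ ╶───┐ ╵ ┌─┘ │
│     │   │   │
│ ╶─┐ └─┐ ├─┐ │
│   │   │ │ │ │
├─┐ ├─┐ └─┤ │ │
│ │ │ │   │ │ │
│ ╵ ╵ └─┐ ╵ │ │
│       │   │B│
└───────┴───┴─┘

Checking cell at (6, 0):
Number of passages: 2
Cell type: corner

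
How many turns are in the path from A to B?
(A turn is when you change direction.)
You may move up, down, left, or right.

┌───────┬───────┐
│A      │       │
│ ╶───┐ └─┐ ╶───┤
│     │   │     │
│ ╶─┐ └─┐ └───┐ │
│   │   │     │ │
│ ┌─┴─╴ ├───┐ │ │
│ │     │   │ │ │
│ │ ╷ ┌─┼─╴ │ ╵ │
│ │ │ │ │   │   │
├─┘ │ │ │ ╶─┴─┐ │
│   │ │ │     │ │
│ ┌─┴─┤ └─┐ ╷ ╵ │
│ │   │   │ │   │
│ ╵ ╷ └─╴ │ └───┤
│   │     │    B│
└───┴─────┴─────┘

Directions: right, right, right, down, right, down, right, right, down, down, right, down, down, left, up, left, down, down, right, right
Number of turns: 12

Solution:

┌───────┬───────┐
│A → → ↓│       │
│ ╶───┐ └─┐ ╶───┤
│     │↳ ↓│     │
│ ╶─┐ └─┐ └───┐ │
│   │   │↳ → ↓│ │
│ ┌─┴─╴ ├───┐ │ │
│ │     │   │↓│ │
│ │ ╷ ┌─┼─╴ │ ╵ │
│ │ │ │ │   │↳ ↓│
├─┘ │ │ │ ╶─┴─┐ │
│   │ │ │  ↓ ↰│↓│
│ ┌─┴─┤ └─┐ ╷ ╵ │
│ │   │   │↓│↑ ↲│
│ ╵ ╷ └─╴ │ └───┤
│   │     │↳ → B│
└───┴─────┴─────┘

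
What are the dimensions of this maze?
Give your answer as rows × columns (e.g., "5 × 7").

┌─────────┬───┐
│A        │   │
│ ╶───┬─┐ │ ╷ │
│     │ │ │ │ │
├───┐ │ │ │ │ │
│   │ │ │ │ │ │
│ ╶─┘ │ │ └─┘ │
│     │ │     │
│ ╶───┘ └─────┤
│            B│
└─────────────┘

Counting the maze dimensions:
Rows (vertical): 5
Columns (horizontal): 7
Dimensions: 5 × 7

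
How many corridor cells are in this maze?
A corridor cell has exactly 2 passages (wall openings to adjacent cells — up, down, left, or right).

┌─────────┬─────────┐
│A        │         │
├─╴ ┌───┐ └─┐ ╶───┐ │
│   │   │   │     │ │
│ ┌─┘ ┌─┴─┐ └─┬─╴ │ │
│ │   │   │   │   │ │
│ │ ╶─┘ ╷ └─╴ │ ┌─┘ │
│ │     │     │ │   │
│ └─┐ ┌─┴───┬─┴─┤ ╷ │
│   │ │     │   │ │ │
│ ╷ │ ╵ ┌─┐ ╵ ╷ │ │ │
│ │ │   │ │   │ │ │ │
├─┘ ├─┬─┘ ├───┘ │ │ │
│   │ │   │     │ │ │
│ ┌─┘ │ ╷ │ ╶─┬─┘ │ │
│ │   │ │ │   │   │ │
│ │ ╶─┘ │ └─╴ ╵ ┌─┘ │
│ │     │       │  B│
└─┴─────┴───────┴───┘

Counting cells with exactly 2 passages:
Total corridor cells: 74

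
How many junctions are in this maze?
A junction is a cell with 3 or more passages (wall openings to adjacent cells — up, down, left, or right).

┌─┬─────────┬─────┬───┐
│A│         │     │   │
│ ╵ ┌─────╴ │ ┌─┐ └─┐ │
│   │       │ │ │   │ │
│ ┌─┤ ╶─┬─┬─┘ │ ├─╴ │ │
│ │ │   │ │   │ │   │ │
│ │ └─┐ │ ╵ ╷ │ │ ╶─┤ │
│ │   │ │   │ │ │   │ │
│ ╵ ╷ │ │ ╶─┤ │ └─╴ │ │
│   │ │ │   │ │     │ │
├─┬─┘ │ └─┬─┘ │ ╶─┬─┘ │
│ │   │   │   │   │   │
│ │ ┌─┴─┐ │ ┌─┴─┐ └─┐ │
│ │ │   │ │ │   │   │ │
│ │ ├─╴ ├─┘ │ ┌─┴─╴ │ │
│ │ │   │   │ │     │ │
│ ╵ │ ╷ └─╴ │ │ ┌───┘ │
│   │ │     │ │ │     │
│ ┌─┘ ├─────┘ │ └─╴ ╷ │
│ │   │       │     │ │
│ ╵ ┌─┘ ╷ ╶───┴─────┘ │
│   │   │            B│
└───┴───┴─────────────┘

Checking each cell for number of passages:

Junctions found (3+ passages):
  (1, 0): 3 passages
  (2, 6): 3 passages
  (3, 1): 3 passages
  (3, 4): 3 passages
  (4, 7): 3 passages
  (5, 10): 3 passages
  (7, 3): 3 passages
  (7, 5): 3 passages
  (8, 0): 3 passages
  (8, 9): 3 passages
  (8, 10): 3 passages
  (9, 4): 3 passages
Total junctions: 12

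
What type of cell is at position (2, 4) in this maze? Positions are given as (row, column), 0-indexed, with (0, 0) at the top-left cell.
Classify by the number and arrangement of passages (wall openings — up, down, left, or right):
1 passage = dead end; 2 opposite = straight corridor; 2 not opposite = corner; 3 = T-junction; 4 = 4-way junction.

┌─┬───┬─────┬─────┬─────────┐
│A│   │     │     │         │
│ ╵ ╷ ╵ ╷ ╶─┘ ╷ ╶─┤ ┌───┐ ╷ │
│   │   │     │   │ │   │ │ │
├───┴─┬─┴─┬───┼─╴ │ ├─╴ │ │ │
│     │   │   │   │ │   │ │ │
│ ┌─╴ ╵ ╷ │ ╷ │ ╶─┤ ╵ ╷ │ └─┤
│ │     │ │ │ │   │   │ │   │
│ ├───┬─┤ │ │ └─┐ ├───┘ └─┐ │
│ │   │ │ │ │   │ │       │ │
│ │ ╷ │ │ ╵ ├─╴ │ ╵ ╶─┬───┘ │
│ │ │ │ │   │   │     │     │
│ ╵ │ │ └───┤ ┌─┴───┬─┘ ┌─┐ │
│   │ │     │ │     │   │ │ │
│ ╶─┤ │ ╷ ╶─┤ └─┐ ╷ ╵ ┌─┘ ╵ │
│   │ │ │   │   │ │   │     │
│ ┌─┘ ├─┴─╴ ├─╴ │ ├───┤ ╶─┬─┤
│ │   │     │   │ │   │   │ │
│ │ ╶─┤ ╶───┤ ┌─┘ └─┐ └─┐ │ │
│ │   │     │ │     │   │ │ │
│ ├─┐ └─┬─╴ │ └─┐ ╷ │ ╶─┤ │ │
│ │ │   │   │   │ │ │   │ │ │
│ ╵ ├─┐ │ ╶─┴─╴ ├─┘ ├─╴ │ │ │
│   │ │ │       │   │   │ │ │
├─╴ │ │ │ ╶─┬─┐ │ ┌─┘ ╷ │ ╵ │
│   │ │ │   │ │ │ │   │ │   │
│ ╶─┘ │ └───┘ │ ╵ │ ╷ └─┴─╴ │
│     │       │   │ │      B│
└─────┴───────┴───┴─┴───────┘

Checking cell at (2, 4):
Number of passages: 2
Cell type: corner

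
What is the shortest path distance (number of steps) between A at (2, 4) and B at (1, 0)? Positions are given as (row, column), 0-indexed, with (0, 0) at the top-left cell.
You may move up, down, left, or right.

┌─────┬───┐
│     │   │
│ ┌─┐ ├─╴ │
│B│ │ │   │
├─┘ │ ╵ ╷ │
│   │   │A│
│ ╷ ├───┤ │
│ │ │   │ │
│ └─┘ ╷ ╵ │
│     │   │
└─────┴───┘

Finding path from (2, 4) to (1, 0):
Path: (2,4) → (1,4) → (1,3) → (2,3) → (2,2) → (1,2) → (0,2) → (0,1) → (0,0) → (1,0)
Distance: 9 steps

Solution:

┌─────┬───┐
│↓ ← ↰│   │
│ ┌─┐ ├─╴ │
│B│ │↑│↓ ↰│
├─┘ │ ╵ ╷ │
│   │↑ ↲│A│
│ ╷ ├───┤ │
│ │ │   │ │
│ └─┘ ╷ ╵ │
│     │   │
└─────┴───┘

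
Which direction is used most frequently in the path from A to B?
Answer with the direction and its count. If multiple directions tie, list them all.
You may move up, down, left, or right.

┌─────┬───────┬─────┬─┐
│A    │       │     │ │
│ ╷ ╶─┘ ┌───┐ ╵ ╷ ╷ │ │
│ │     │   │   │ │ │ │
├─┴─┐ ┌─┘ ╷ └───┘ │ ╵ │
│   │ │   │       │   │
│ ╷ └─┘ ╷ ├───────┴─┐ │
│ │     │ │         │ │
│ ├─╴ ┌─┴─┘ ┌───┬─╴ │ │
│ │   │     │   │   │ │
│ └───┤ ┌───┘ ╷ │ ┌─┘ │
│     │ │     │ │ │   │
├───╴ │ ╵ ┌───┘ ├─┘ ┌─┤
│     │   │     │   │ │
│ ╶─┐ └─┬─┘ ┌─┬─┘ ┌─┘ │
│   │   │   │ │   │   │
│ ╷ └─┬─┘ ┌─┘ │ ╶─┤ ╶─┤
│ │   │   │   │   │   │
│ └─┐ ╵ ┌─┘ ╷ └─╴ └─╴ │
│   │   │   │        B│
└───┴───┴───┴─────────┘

Directions: right, down, right, right, up, right, right, right, down, right, up, right, right, down, down, right, down, down, down, left, down, left, down, left, down, right, down, right, right
Counts: {'right': 13, 'down': 11, 'up': 2, 'left': 3}
Most common: right (13 times)

Solution:

┌─────┬───────┬─────┬─┐
│A ↓  │↱ → → ↓│↱ → ↓│ │
│ ╷ ╶─┘ ┌───┐ ╵ ╷ ╷ │ │
│ │↳ → ↑│   │↳ ↑│ │↓│ │
├─┴─┐ ┌─┘ ╷ └───┘ │ ╵ │
│   │ │   │       │↳ ↓│
│ ╷ └─┘ ╷ ├───────┴─┐ │
│ │     │ │         │↓│
│ ├─╴ ┌─┴─┘ ┌───┬─╴ │ │
│ │   │     │   │   │↓│
│ └───┤ ┌───┘ ╷ │ ┌─┘ │
│     │ │     │ │ │↓ ↲│
├───╴ │ ╵ ┌───┘ ├─┘ ┌─┤
│     │   │     │↓ ↲│ │
│ ╶─┐ └─┬─┘ ┌─┬─┘ ┌─┘ │
│   │   │   │ │↓ ↲│   │
│ ╷ └─┬─┘ ┌─┘ │ ╶─┤ ╶─┤
│ │   │   │   │↳ ↓│   │
│ └─┐ ╵ ┌─┘ ╷ └─╴ └─╴ │
│   │   │   │    ↳ → B│
└───┴───┴───┴─────────┘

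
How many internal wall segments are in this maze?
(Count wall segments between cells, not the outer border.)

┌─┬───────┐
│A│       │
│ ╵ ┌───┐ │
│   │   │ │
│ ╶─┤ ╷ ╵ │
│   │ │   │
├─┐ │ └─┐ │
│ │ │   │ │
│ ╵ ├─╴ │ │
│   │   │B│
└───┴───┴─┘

Counting internal wall segments:
Total internal walls: 16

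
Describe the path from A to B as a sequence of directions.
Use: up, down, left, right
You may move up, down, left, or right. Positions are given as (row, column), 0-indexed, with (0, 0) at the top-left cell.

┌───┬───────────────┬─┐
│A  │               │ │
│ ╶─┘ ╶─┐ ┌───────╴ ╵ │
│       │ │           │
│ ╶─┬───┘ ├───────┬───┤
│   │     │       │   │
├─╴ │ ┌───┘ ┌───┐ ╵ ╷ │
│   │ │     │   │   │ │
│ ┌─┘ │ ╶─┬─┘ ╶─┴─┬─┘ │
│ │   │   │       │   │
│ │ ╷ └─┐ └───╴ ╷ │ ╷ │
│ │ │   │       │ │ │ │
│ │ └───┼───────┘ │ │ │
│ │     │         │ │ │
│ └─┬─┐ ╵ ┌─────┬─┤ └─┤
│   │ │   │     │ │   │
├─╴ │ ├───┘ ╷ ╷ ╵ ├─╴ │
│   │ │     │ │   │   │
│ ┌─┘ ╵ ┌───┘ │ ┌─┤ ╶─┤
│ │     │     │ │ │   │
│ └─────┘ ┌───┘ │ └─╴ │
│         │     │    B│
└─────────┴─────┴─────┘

Finding the path and converting it to directions:
Path through cells: (0,0) → (1,0) → (1,1) → (1,2) → (0,2) → (0,3) → (0,4) → (1,4) → (2,4) → (2,3) → (2,2) → (3,2) → (4,2) → (4,1) → (5,1) → (6,1) → (6,2) → (6,3) → (7,3) → (7,4) → (6,4) → (6,5) → (6,6) → (6,7) → (6,8) → (5,8) → (4,8) → (4,7) → (5,7) → (5,6) → (5,5) → (5,4) → (4,4) → (4,3) → (3,3) → (3,4) → (3,5) → (2,5) → (2,6) → (2,7) → (2,8) → (3,8) → (3,9) → (2,9) → (2,10) → (3,10) → (4,10) → (4,9) → (5,9) → (6,9) → (7,9) → (7,10) → (8,10) → (8,9) → (9,9) → (9,10) → (10,10)
Directions: down, right, right, up, right, right, down, down, left, left, down, down, left, down, down, right, right, down, right, up, right, right, right, right, up, up, left, down, left, left, left, up, left, up, right, right, up, right, right, right, down, right, up, right, down, down, left, down, down, down, right, down, left, down, right, down

Solution:

┌───┬───────────────┬─┐
│A  │↱ → ↓          │ │
│ ╶─┘ ╶─┐ ┌───────╴ ╵ │
│↳ → ↑  │↓│           │
│ ╶─┬───┘ ├───────┬───┤
│   │↓ ← ↲│↱ → → ↓│↱ ↓│
├─╴ │ ┌───┘ ┌───┐ ╵ ╷ │
│   │↓│↱ → ↑│   │↳ ↑│↓│
│ ┌─┘ │ ╶─┬─┘ ╶─┴─┬─┘ │
│ │↓ ↲│↑ ↰│    ↓ ↰│↓ ↲│
│ │ ╷ └─┐ └───╴ ╷ │ ╷ │
│ │↓│   │↑ ← ← ↲│↑│↓│ │
│ │ └───┼───────┘ │ │ │
│ │↳ → ↓│↱ → → → ↑│↓│ │
│ └─┬─┐ ╵ ┌─────┬─┤ └─┤
│   │ │↳ ↑│     │ │↳ ↓│
├─╴ │ ├───┘ ╷ ╷ ╵ ├─╴ │
│   │ │     │ │   │↓ ↲│
│ ┌─┘ ╵ ┌───┘ │ ┌─┤ ╶─┤
│ │     │     │ │ │↳ ↓│
│ └─────┘ ┌───┘ │ └─╴ │
│         │     │    B│
└─────────┴─────┴─────┘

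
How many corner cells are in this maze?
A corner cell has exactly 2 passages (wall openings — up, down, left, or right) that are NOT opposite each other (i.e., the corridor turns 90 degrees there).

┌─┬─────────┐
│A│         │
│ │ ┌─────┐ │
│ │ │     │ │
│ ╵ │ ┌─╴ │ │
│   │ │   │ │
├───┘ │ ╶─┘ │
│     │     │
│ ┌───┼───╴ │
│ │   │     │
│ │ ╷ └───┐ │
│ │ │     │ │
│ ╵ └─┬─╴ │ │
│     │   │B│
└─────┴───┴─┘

Counting corner cells (2 non-opposite passages):
Total corners: 17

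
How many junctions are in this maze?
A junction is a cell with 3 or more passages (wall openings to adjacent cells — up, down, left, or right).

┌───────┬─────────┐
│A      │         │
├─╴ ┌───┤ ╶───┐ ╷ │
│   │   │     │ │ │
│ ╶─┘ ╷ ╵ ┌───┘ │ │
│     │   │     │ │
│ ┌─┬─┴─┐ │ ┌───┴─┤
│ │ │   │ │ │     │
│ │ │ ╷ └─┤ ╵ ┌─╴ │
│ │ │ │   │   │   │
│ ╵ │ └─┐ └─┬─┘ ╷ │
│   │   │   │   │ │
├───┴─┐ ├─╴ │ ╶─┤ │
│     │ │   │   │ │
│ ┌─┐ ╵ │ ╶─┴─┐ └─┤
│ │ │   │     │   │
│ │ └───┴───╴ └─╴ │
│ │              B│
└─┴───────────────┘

Checking each cell for number of passages:

Junctions found (3+ passages):
  (0, 1): 3 passages
  (0, 7): 3 passages
  (1, 4): 3 passages
  (2, 0): 3 passages
  (2, 4): 3 passages
  (4, 8): 3 passages
  (8, 6): 3 passages
Total junctions: 7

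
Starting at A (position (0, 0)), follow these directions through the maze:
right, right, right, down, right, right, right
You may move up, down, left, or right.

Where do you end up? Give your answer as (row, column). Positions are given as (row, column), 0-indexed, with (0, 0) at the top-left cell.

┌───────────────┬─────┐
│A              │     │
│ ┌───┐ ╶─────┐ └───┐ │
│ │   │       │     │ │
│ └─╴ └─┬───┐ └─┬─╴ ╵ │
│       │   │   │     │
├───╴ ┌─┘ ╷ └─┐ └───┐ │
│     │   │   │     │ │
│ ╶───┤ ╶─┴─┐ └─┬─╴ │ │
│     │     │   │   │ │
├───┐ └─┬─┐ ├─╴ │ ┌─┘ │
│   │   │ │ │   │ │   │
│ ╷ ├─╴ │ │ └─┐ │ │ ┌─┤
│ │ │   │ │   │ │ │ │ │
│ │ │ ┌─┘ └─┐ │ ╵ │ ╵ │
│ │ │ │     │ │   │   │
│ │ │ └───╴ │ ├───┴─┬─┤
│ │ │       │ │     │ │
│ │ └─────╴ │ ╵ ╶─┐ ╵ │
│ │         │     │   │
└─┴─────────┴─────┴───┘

Following directions step by step:
Start: (0, 0)
  right: (0, 0) → (0, 1)
  right: (0, 1) → (0, 2)
  right: (0, 2) → (0, 3)
  down: (0, 3) → (1, 3)
  right: (1, 3) → (1, 4)
  right: (1, 4) → (1, 5)
  right: (1, 5) → (1, 6)
Final position: (1, 6)

Path taken:

┌───────────────┬─────┐
│A → → ↓        │     │
│ ┌───┐ ╶─────┐ └───┐ │
│ │   │↳ → → B│     │ │
│ └─╴ └─┬───┐ └─┬─╴ ╵ │
│       │   │   │     │
├───╴ ┌─┘ ╷ └─┐ └───┐ │
│     │   │   │     │ │
│ ╶───┤ ╶─┴─┐ └─┬─╴ │ │
│     │     │   │   │ │
├───┐ └─┬─┐ ├─╴ │ ┌─┘ │
│   │   │ │ │   │ │   │
│ ╷ ├─╴ │ │ └─┐ │ │ ┌─┤
│ │ │   │ │   │ │ │ │ │
│ │ │ ┌─┘ └─┐ │ ╵ │ ╵ │
│ │ │ │     │ │   │   │
│ │ │ └───╴ │ ├───┴─┬─┤
│ │ │       │ │     │ │
│ │ └─────╴ │ ╵ ╶─┐ ╵ │
│ │         │     │   │
└─┴─────────┴─────┴───┘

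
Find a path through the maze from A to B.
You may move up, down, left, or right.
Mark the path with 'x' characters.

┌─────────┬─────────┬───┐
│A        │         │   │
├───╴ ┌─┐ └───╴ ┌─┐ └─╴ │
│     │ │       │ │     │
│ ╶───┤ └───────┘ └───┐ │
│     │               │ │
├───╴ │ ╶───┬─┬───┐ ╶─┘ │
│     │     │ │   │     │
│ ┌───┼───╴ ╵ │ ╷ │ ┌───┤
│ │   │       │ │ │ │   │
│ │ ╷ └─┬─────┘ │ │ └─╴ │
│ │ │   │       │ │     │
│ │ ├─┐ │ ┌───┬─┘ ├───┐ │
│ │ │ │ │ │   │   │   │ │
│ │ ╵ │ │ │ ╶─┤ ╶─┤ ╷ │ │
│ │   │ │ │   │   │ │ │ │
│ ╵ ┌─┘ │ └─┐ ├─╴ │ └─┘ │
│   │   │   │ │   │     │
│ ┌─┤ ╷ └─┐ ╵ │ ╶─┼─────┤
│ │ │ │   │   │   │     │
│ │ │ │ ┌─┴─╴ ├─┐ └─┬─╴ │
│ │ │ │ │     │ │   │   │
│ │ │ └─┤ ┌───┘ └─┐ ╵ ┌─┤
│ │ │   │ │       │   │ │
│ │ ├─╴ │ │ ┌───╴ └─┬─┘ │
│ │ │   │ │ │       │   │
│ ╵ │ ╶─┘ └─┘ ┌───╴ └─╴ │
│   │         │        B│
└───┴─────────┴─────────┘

Finding the shortest path through the maze:
Path length: 46 steps
Directions: right → right → down → left → left → down → right → right → down → left → left → down → down → down → down → down → right → up → up → up → up → right → down → right → down → down → down → left → down → down → down → right → down → left → down → right → right → right → right → up → right → right → right → down → right → right

Solution:

┌─────────┬─────────┬───┐
│A x x    │         │   │
├───╴ ┌─┐ └───╴ ┌─┐ └─╴ │
│x x x│ │       │ │     │
│ ╶───┤ └───────┘ └───┐ │
│x x x│               │ │
├───╴ │ ╶───┬─┬───┐ ╶─┘ │
│x x x│     │ │   │     │
│ ┌───┼───╴ ╵ │ ╷ │ ┌───┤
│x│x x│       │ │ │ │   │
│ │ ╷ └─┬─────┘ │ │ └─╴ │
│x│x│x x│       │ │     │
│ │ ├─┐ │ ┌───┬─┘ ├───┐ │
│x│x│ │x│ │   │   │   │ │
│ │ ╵ │ │ │ ╶─┤ ╶─┤ ╷ │ │
│x│x  │x│ │   │   │ │ │ │
│ ╵ ┌─┘ │ └─┐ ├─╴ │ └─┘ │
│x x│x x│   │ │   │     │
│ ┌─┤ ╷ └─┐ ╵ │ ╶─┼─────┤
│ │ │x│   │   │   │     │
│ │ │ │ ┌─┴─╴ ├─┐ └─┬─╴ │
│ │ │x│ │     │ │   │   │
│ │ │ └─┤ ┌───┘ └─┐ ╵ ┌─┤
│ │ │x x│ │       │   │ │
│ │ ├─╴ │ │ ┌───╴ └─┬─┘ │
│ │ │x x│ │ │x x x x│   │
│ ╵ │ ╶─┘ └─┘ ┌───╴ └─╴ │
│   │x x x x x│    x x B│
└───┴─────────┴─────────┘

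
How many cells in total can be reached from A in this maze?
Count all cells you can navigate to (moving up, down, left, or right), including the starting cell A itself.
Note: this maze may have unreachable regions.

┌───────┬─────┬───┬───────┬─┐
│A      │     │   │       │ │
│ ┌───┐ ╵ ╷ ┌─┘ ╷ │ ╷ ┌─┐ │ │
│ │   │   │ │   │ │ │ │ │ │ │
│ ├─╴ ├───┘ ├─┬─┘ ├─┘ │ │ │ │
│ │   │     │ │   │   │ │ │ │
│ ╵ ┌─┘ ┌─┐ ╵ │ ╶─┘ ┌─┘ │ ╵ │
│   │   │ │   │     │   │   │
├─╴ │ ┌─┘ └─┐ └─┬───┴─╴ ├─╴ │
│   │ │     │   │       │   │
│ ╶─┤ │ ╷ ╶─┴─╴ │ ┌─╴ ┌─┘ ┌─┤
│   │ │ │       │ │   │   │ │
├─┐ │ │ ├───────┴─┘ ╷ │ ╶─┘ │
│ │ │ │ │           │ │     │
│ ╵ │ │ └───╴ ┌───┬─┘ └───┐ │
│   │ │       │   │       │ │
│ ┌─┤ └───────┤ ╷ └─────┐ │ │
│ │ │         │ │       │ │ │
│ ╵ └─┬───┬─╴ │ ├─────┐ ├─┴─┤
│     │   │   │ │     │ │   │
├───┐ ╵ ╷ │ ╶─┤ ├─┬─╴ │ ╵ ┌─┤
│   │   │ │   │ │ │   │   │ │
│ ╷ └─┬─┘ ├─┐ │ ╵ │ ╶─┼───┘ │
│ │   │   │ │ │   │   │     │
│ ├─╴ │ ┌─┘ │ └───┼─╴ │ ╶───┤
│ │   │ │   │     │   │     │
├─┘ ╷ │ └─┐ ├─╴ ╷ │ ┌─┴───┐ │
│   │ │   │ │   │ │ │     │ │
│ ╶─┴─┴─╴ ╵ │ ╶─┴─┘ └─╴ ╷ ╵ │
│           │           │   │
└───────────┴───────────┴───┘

Using BFS/flood-fill to find all reachable cells from A:
Maze size: 15 × 14 = 210 total cells
52 cell(s) are walled off and cannot be reached from A.
Reachable cells: 158

Reachable region (· marks reachable cells):

┌───────┬─────┬───┬───────┬─┐
│A · · ·│· · ·│   │       │ │
│ ┌───┐ ╵ ╷ ┌─┘ ╷ │ ╷ ┌─┐ │ │
│·│· ·│· ·│·│   │ │ │ │·│ │ │
│ ├─╴ ├───┘ ├─┬─┘ ├─┘ │ │ │ │
│·│· ·│· · ·│·│   │   │·│ │ │
│ ╵ ┌─┘ ┌─┐ ╵ │ ╶─┘ ┌─┘ │ ╵ │
│· ·│· ·│·│· ·│     │· ·│   │
├─╴ │ ┌─┘ └─┐ └─┬───┴─╴ ├─╴ │
│· ·│·│· · ·│· ·│· · · ·│   │
│ ╶─┤ │ ╷ ╶─┴─╴ │ ┌─╴ ┌─┘ ┌─┤
│· ·│·│·│· · · ·│·│· ·│   │ │
├─┐ │ │ ├───────┴─┘ ╷ │ ╶─┘ │
│·│·│·│·│· · · · · ·│·│     │
│ ╵ │ │ └───╴ ┌───┬─┘ └───┐ │
│· ·│·│· · · ·│   │· · · ·│ │
│ ┌─┤ └───────┤ ╷ └─────┐ │ │
│·│·│· · · · ·│ │       │·│ │
│ ╵ └─┬───┬─╴ │ ├─────┐ ├─┴─┤
│· · ·│· ·│· ·│ │· · ·│ │   │
├───┐ ╵ ╷ │ ╶─┤ ├─┬─╴ │ ╵ ┌─┤
│· ·│· ·│·│· ·│ │ │· ·│   │·│
│ ╷ └─┬─┘ ├─┐ │ ╵ │ ╶─┼───┘ │
│·│· ·│· ·│·│·│   │· ·│· · ·│
│ ├─╴ │ ┌─┘ │ └───┼─╴ │ ╶───┤
│·│· ·│·│· ·│· · ·│· ·│· · ·│
├─┘ ╷ │ └─┐ ├─╴ ╷ │ ┌─┴───┐ │
│· ·│·│· ·│·│· ·│·│·│· · ·│·│
│ ╶─┴─┴─╴ ╵ │ ╶─┴─┘ └─╴ ╷ ╵ │
│· · · · · ·│· · · · · ·│· ·│
└───────────┴───────────┴───┘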